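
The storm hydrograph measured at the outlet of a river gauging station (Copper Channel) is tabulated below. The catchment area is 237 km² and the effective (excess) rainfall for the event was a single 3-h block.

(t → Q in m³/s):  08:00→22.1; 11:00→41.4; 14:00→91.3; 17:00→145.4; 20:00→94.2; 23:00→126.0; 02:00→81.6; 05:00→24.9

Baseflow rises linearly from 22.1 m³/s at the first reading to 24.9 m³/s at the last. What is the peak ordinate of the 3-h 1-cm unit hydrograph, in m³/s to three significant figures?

Direct runoff: 0.00, 18.90, 68.40, 122.10, 70.50, 101.90, 57.10, 0.00 m³/s; ΣQ_DR = 438.9 m³/s, peak = 122.10 m³/s.
Runoff depth d = ΣQ_DR·Δt / A = 438.9 × 10800 / (237 km²) = 20.00 mm.
The 1-cm UH is the DRH scaled by (10 mm)/d, so U_p = 122.10 × 10/20.00 = 61.0 m³/s.

U_p ≈ 61.0 m³/s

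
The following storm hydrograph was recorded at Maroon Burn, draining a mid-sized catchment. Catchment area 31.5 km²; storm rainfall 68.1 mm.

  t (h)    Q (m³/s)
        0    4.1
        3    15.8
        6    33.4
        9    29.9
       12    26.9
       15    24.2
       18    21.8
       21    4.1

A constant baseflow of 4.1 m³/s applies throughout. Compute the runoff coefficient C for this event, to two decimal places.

ΣQ_DR = 127.4 m³/s; V = ΣQ_DR·Δt = 1.376 × 10^6 m³.
Runoff depth d = V / A = 43.68 mm.
C = d / P = 43.68 / 68.1 = 0.64.

C ≈ 0.64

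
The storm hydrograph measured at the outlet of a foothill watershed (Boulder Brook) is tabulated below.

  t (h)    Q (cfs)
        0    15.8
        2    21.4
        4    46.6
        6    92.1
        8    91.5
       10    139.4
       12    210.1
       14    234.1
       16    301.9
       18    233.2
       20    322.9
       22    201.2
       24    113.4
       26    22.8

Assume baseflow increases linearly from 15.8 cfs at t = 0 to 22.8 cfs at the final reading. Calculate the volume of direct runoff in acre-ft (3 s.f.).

V ≈ 294 acre-ft

Direct-runoff ordinates (Q − Q_b): 0.00, 5.06, 29.72, 74.68, 73.55, 120.91, 191.07, 214.53, 281.79, 212.55, 301.72, 179.48, 91.14, 0.00 cfs.
ΣQ_DR = 1776 cfs.
With Δt = 2 h = 7200 s, V = ΣQ_DR · Δt = 1776 × 7200 = 1.28 × 10^7 ft³ = 294 acre-ft.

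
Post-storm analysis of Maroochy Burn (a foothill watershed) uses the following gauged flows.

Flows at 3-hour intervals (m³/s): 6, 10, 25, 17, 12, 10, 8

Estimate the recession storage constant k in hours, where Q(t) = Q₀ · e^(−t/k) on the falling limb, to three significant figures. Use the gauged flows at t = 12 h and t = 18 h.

k ≈ 14.8 h

On the falling limb, Q drops from 12 to 8 m³/s between t = 12 h and t = 18 h (Δt = 6 h).
k = −Δt / ln(Q₂/Q₁) = −6 / ln(8/12) = 14.8 h.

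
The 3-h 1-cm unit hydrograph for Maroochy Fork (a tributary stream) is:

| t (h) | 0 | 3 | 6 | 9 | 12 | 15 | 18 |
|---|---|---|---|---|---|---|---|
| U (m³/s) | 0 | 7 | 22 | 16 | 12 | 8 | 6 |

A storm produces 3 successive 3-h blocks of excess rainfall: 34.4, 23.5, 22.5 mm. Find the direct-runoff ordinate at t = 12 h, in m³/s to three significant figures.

By discrete convolution, Q_j = Σ (P_i / 10 mm) · U_{j−i}.
At t = 12 h (j=4): Q = (34.4/10)·12 + (23.5/10)·16 + (22.5/10)·22 = 128 m³/s.

Q ≈ 128 m³/s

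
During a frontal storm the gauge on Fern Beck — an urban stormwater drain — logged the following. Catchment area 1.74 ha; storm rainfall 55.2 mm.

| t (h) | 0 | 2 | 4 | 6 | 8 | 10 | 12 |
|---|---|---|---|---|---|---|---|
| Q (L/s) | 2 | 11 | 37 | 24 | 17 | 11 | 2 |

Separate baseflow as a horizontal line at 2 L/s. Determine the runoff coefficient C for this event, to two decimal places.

ΣQ_DR = 90.00 L/s; V = ΣQ_DR·Δt = 6.480 × 10^5 L.
Runoff depth d = V / A = 37.24 mm.
C = d / P = 37.24 / 55.2 = 0.67.

C ≈ 0.67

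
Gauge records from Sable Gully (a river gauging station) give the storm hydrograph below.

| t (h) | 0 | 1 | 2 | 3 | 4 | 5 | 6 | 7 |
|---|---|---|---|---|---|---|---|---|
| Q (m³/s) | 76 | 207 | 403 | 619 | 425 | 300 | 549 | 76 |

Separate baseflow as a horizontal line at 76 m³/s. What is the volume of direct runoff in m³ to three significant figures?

V ≈ 7.37 × 10^6 m³

Direct-runoff ordinates (Q − Q_b): 0.0, 131.0, 327.0, 543.0, 349.0, 224.0, 473.0, 0.0 m³/s.
ΣQ_DR = 2047 m³/s.
With Δt = 1 h = 3600 s, V = ΣQ_DR · Δt = 2047 × 3600 = 7.37 × 10^6 m³.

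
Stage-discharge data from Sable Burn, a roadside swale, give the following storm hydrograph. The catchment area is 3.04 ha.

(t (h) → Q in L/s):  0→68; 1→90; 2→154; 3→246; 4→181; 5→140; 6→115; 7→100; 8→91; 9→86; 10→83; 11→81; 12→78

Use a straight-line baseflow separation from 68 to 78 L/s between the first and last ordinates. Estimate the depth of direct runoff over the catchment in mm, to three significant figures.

Direct runoff: 0.00, 21.17, 84.33, 175.50, 109.67, 67.83, 42.00, 26.17, 16.33, 10.50, 6.67, 3.83, 0.00 L/s; ΣQ_DR = 564.0 L/s.
V = ΣQ_DR · Δt = 564.0 × 3600 s = 2.030 × 10^6 L.
Over A = 3.04 ha, depth = V / A = 66.8 mm.

d ≈ 66.8 mm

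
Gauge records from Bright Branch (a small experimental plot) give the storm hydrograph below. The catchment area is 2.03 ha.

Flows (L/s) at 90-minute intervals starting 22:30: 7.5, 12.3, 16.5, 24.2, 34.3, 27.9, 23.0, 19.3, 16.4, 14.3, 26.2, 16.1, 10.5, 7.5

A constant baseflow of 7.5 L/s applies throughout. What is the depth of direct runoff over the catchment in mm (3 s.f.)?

Direct runoff: 0.0, 4.8, 9.0, 16.7, 26.8, 20.4, 15.5, 11.8, 8.9, 6.8, 18.7, 8.6, 3.0, 0.0 L/s; ΣQ_DR = 151.0 L/s.
V = ΣQ_DR · Δt = 151.0 × 5400 s = 8.154 × 10^5 L.
Over A = 2.03 ha, depth = V / A = 40.2 mm.

d ≈ 40.2 mm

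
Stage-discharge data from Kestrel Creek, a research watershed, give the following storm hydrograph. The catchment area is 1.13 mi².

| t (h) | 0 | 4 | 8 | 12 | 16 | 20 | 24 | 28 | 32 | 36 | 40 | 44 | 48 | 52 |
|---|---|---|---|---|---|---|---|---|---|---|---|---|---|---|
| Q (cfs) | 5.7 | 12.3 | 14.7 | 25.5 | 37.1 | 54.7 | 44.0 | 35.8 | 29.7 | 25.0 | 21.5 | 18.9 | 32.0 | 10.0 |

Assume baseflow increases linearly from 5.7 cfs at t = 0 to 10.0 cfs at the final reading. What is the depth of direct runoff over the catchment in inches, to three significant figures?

Direct runoff: 0.00, 6.27, 8.34, 18.81, 30.08, 47.35, 36.32, 27.78, 21.35, 16.32, 12.49, 9.56, 22.33, 0.00 cfs; ΣQ_DR = 257.0 cfs.
V = ΣQ_DR · Δt = 257.0 × 14400 s = 3.701 × 10^6 ft³.
Over A = 1.13 mi², depth = V / A = 1.41 in.

d ≈ 1.41 in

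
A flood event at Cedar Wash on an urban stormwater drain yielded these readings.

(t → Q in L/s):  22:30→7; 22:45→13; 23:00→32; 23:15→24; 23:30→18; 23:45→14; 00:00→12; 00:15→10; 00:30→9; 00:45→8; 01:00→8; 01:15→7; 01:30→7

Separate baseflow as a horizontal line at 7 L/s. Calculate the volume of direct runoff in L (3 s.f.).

V ≈ 70200 L

Direct-runoff ordinates (Q − Q_b): 0.0, 6.0, 25.0, 17.0, 11.0, 7.0, 5.0, 3.0, 2.0, 1.0, 1.0, 0.0, 0.0 L/s.
ΣQ_DR = 78.00 L/s.
With Δt = 0.25 h = 900 s, V = ΣQ_DR · Δt = 78.00 × 900 = 70200 L.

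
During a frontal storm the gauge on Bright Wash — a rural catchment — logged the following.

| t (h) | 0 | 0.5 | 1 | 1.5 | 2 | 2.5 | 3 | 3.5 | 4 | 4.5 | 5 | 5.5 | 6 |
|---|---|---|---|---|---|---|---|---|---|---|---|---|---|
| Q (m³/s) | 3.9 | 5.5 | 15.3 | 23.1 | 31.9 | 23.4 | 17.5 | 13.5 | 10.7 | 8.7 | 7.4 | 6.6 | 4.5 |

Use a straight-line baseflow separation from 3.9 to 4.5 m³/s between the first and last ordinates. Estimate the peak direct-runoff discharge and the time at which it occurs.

Q_p = 27.80 m³/s at t = 2 h

Subtracting baseflow gives direct-runoff ordinates: 0.00, 1.55, 11.30, 19.05, 27.80, 19.25, 13.30, 9.25, 6.40, 4.35, 3.00, 2.15, 0.00 m³/s.
The maximum is 27.80 m³/s, occurring at the reading for t = 2 h.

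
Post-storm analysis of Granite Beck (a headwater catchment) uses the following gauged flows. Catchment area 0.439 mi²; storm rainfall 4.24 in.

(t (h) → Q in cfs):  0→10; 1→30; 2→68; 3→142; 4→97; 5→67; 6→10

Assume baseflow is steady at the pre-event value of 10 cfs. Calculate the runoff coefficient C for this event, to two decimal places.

C ≈ 0.29

ΣQ_DR = 354.0 cfs; V = ΣQ_DR·Δt = 1.274 × 10^6 ft³.
Runoff depth d = V / A = 1.250 in.
C = d / P = 1.250 / 4.24 = 0.29.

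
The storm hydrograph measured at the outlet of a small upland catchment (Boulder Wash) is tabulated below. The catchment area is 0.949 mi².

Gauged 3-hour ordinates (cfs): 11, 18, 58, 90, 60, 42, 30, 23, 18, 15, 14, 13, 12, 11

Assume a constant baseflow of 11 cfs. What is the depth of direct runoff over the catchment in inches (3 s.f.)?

Direct runoff: 0.0, 7.0, 47.0, 79.0, 49.0, 31.0, 19.0, 12.0, 7.0, 4.0, 3.0, 2.0, 1.0, 0.0 cfs; ΣQ_DR = 261.0 cfs.
V = ΣQ_DR · Δt = 261.0 × 10800 s = 2.819 × 10^6 ft³.
Over A = 0.949 mi², depth = V / A = 1.28 in.

d ≈ 1.28 in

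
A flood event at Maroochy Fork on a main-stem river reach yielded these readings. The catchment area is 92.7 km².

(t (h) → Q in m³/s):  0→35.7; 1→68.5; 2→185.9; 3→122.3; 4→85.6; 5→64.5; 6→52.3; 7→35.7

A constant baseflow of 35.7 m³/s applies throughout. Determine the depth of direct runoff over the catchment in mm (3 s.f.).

Direct runoff: 0.0, 32.8, 150.2, 86.6, 49.9, 28.8, 16.6, 0.0 m³/s; ΣQ_DR = 364.9 m³/s.
V = ΣQ_DR · Δt = 364.9 × 3600 s = 1.314 × 10^6 m³.
Over A = 92.7 km², depth = V / A = 14.2 mm.

d ≈ 14.2 mm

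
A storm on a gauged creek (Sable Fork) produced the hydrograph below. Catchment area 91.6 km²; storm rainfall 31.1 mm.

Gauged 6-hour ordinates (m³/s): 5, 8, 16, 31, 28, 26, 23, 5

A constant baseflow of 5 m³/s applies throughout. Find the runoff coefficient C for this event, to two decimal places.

C ≈ 0.77

ΣQ_DR = 102.0 m³/s; V = ΣQ_DR·Δt = 2.203 × 10^6 m³.
Runoff depth d = V / A = 24.05 mm.
C = d / P = 24.05 / 31.1 = 0.77.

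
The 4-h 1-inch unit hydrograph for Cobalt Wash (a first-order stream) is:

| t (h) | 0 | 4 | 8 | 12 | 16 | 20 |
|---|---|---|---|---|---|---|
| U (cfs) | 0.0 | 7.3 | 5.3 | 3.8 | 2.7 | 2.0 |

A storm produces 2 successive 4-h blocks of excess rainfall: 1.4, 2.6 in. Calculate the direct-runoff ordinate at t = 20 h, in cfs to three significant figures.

By discrete convolution, Q_j = Σ (P_i / 1 in) · U_{j−i}.
At t = 20 h (j=5): Q = (1.4/1)·2.0 + (2.6/1)·2.7 = 9.82 cfs.

Q ≈ 9.82 cfs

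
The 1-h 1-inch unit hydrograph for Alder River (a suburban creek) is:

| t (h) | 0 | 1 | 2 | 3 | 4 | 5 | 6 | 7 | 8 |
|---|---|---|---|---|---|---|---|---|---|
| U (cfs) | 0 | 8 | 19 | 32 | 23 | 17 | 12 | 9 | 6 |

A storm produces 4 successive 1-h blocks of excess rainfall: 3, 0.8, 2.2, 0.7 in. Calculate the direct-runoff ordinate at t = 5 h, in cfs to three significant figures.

By discrete convolution, Q_j = Σ (P_i / 1 in) · U_{j−i}.
At t = 5 h (j=5): Q = (3/1)·17 + (0.8/1)·23 + (2.2/1)·32 + (0.7/1)·19 = 153 cfs.

Q ≈ 153 cfs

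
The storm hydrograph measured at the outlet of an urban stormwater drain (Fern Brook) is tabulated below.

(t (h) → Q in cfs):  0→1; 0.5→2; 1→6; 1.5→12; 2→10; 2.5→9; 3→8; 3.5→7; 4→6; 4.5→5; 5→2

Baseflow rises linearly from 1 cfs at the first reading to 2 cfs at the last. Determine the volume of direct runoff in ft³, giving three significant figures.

V ≈ 92700 ft³

Direct-runoff ordinates (Q − Q_b): 0.00, 0.90, 4.80, 10.70, 8.60, 7.50, 6.40, 5.30, 4.20, 3.10, 0.00 cfs.
ΣQ_DR = 51.50 cfs.
With Δt = 0.5 h = 1800 s, V = ΣQ_DR · Δt = 51.50 × 1800 = 92700 ft³.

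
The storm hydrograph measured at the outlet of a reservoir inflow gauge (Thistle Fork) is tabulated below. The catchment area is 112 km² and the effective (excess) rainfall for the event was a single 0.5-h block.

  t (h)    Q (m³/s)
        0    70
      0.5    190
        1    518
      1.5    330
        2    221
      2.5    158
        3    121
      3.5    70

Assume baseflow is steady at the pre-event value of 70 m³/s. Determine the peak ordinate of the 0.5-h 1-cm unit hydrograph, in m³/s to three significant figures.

U_p ≈ 249 m³/s

Direct runoff: 0.0, 120.0, 448.0, 260.0, 151.0, 88.0, 51.0, 0.0 m³/s; ΣQ_DR = 1118 m³/s, peak = 448.0 m³/s.
Runoff depth d = ΣQ_DR·Δt / A = 1118 × 1800 / (112 km²) = 17.97 mm.
The 1-cm UH is the DRH scaled by (10 mm)/d, so U_p = 448.0 × 10/17.97 = 249 m³/s.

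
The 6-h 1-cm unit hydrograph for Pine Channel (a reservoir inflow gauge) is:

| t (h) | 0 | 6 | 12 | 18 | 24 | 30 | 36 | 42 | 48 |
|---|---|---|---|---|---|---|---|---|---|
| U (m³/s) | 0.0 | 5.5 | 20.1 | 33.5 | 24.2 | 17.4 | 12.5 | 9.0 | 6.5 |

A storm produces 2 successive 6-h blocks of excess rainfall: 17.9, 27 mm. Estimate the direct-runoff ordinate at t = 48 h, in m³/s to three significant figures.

By discrete convolution, Q_j = Σ (P_i / 10 mm) · U_{j−i}.
At t = 48 h (j=8): Q = (17.9/10)·6.5 + (27/10)·9.0 = 35.9 m³/s.

Q ≈ 35.9 m³/s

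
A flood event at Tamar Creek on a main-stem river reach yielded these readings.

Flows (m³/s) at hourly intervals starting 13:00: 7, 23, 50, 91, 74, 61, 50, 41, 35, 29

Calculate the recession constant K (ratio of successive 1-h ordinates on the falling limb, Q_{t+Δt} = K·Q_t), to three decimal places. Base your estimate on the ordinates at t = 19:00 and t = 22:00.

K ≈ 0.834

Using the recession-limb readings at t = 19:00 and t = 22:00: Q falls from 50 to 29 m³/s over 3 intervals.
K = (Q₂/Q₁)^(1/3) = (29/50)^(1/3) = 0.834.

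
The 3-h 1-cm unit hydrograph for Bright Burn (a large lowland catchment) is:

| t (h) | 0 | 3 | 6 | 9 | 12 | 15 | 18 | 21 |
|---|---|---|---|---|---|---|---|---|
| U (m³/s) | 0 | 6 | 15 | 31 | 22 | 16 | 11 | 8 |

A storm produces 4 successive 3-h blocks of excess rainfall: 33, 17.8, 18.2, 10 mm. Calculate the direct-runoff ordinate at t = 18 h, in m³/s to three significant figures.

By discrete convolution, Q_j = Σ (P_i / 10 mm) · U_{j−i}.
At t = 18 h (j=6): Q = (33/10)·11 + (17.8/10)·16 + (18.2/10)·22 + (10/10)·31 = 136 m³/s.

Q ≈ 136 m³/s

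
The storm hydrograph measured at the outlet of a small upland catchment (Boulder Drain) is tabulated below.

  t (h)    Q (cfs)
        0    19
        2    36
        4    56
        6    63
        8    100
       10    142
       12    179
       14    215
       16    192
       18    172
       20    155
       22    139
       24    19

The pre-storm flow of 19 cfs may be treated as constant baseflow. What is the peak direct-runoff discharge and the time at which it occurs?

Q_p = 196.0 cfs at t = 14 h

Subtracting baseflow gives direct-runoff ordinates: 0.0, 17.0, 37.0, 44.0, 81.0, 123.0, 160.0, 196.0, 173.0, 153.0, 136.0, 120.0, 0.0 cfs.
The maximum is 196.0 cfs, occurring at the reading for t = 14 h.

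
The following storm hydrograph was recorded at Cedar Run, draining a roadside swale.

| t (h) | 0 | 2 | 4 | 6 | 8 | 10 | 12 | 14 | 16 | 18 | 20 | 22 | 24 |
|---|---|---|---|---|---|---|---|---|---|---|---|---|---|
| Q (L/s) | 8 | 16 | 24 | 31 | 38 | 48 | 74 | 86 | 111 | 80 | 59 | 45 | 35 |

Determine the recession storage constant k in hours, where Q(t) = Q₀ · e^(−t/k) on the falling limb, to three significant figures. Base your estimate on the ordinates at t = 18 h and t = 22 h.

k ≈ 6.95 h

On the falling limb, Q drops from 80 to 45 L/s between t = 18 h and t = 22 h (Δt = 4 h).
k = −Δt / ln(Q₂/Q₁) = −4 / ln(45/80) = 6.95 h.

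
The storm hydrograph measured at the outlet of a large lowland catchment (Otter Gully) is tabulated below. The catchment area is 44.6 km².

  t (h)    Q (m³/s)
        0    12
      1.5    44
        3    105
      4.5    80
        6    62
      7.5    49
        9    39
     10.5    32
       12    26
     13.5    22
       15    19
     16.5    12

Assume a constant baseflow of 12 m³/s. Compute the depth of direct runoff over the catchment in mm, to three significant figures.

d ≈ 43.3 mm

Direct runoff: 0.0, 32.0, 93.0, 68.0, 50.0, 37.0, 27.0, 20.0, 14.0, 10.0, 7.0, 0.0 m³/s; ΣQ_DR = 358.0 m³/s.
V = ΣQ_DR · Δt = 358.0 × 5400 s = 1.933 × 10^6 m³.
Over A = 44.6 km², depth = V / A = 43.3 mm.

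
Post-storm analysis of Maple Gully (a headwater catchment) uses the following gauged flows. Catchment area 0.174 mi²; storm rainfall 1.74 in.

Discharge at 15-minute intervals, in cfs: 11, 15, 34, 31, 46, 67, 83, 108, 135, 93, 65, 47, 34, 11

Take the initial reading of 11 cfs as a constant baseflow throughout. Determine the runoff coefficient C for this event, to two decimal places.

ΣQ_DR = 626.0 cfs; V = ΣQ_DR·Δt = 5.634 × 10^5 ft³.
Runoff depth d = V / A = 1.394 in.
C = d / P = 1.394 / 1.74 = 0.80.

C ≈ 0.80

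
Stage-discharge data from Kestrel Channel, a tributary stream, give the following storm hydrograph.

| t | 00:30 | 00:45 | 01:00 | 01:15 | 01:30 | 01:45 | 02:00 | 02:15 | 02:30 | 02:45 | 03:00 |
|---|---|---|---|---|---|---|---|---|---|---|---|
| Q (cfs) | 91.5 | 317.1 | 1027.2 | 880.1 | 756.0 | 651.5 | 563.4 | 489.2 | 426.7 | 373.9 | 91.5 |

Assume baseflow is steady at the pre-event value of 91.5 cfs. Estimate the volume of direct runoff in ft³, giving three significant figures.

V ≈ 4.20 × 10^6 ft³

Direct-runoff ordinates (Q − Q_b): 0.0, 225.6, 935.7, 788.6, 664.5, 560.0, 471.9, 397.7, 335.2, 282.4, 0.0 cfs.
ΣQ_DR = 4662 cfs.
With Δt = 0.25 h = 900 s, V = ΣQ_DR · Δt = 4662 × 900 = 4.20 × 10^6 ft³.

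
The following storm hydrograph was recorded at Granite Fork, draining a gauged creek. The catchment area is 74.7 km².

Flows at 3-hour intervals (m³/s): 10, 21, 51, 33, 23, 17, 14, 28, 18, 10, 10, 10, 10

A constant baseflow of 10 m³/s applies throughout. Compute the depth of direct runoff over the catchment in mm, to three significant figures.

Direct runoff: 0.0, 11.0, 41.0, 23.0, 13.0, 7.0, 4.0, 18.0, 8.0, 0.0, 0.0, 0.0, 0.0 m³/s; ΣQ_DR = 125.0 m³/s.
V = ΣQ_DR · Δt = 125.0 × 10800 s = 1.350 × 10^6 m³.
Over A = 74.7 km², depth = V / A = 18.1 mm.

d ≈ 18.1 mm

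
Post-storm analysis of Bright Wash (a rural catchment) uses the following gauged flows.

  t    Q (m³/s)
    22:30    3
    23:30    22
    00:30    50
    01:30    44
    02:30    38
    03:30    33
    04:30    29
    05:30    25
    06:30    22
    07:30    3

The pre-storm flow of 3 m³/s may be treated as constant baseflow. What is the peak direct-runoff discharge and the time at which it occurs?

Q_p = 47.0 m³/s at t = 00:30

Subtracting baseflow gives direct-runoff ordinates: 0.0, 19.0, 47.0, 41.0, 35.0, 30.0, 26.0, 22.0, 19.0, 0.0 m³/s.
The maximum is 47.0 m³/s, occurring at the reading for t = 00:30.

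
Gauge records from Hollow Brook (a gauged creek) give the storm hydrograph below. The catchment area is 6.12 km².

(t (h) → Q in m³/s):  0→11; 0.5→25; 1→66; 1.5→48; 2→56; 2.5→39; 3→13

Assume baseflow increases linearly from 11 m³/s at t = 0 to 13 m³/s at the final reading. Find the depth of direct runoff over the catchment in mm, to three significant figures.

d ≈ 51.2 mm

Direct runoff: 0.00, 13.67, 54.33, 36.00, 43.67, 26.33, 0.00 m³/s; ΣQ_DR = 174.0 m³/s.
V = ΣQ_DR · Δt = 174.0 × 1800 s = 3.132 × 10^5 m³.
Over A = 6.12 km², depth = V / A = 51.2 mm.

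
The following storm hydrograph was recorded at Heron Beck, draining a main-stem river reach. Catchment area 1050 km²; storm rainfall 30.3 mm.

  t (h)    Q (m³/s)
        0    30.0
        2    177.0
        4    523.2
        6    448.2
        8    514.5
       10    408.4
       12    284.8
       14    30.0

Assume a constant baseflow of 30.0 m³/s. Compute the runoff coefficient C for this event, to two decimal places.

ΣQ_DR = 2176 m³/s; V = ΣQ_DR·Δt = 1.567 × 10^7 m³.
Runoff depth d = V / A = 14.92 mm.
C = d / P = 14.92 / 30.3 = 0.49.

C ≈ 0.49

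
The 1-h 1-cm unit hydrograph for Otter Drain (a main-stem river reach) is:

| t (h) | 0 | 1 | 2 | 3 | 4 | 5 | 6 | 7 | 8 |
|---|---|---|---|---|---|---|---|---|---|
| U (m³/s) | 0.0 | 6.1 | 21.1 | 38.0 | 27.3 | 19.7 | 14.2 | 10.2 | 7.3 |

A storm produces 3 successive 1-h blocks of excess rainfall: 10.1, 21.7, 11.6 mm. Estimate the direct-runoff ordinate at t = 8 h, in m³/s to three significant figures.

By discrete convolution, Q_j = Σ (P_i / 10 mm) · U_{j−i}.
At t = 8 h (j=8): Q = (10.1/10)·7.3 + (21.7/10)·10.2 + (11.6/10)·14.2 = 46.0 m³/s.

Q ≈ 46.0 m³/s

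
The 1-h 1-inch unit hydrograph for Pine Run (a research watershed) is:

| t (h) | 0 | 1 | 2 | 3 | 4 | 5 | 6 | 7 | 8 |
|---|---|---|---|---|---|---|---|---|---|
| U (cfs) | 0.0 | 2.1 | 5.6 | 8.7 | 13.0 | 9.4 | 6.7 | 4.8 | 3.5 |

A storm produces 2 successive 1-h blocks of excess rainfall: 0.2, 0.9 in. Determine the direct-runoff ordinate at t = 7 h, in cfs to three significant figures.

Q ≈ 6.99 cfs

By discrete convolution, Q_j = Σ (P_i / 1 in) · U_{j−i}.
At t = 7 h (j=7): Q = (0.2/1)·4.8 + (0.9/1)·6.7 = 6.99 cfs.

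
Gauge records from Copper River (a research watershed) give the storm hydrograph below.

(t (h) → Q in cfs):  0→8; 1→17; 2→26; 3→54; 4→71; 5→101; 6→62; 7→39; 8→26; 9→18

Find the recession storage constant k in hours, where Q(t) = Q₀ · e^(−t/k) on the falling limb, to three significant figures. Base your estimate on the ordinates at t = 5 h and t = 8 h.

On the falling limb, Q drops from 101 to 26 cfs between t = 5 h and t = 8 h (Δt = 3 h).
k = −Δt / ln(Q₂/Q₁) = −3 / ln(26/101) = 2.21 h.

k ≈ 2.21 h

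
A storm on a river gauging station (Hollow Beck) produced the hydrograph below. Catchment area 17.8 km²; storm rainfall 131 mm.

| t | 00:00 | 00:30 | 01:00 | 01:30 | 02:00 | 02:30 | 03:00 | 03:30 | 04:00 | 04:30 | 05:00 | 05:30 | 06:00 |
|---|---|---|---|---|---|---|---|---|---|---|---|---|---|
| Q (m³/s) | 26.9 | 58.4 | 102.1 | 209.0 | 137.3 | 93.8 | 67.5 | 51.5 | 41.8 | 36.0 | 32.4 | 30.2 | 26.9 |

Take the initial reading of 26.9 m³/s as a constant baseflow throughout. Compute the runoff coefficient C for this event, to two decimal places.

ΣQ_DR = 564.1 m³/s; V = ΣQ_DR·Δt = 1.015 × 10^6 m³.
Runoff depth d = V / A = 57.04 mm.
C = d / P = 57.04 / 131 = 0.44.

C ≈ 0.44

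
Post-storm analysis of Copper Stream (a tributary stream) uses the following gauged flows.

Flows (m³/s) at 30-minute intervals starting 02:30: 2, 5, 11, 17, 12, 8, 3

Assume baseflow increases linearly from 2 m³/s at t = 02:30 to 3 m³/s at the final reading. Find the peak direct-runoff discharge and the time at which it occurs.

Q_p = 14.50 m³/s at t = 04:00

Subtracting baseflow gives direct-runoff ordinates: 0.00, 2.83, 8.67, 14.50, 9.33, 5.17, 0.00 m³/s.
The maximum is 14.50 m³/s, occurring at the reading for t = 04:00.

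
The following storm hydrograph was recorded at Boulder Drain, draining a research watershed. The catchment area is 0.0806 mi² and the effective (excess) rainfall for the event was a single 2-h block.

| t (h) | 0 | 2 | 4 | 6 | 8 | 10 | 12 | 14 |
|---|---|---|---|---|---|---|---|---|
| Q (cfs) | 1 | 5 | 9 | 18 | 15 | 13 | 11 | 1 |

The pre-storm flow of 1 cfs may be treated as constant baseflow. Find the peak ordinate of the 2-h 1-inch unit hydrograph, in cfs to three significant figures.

Direct runoff: 0.0, 4.0, 8.0, 17.0, 14.0, 12.0, 10.0, 0.0 cfs; ΣQ_DR = 65.00 cfs, peak = 17.0 cfs.
Runoff depth d = ΣQ_DR·Δt / A = 65.00 × 7200 / (0.0806 mi²) = 2.499 in.
The 1-inch UH is the DRH scaled by (1 in)/d, so U_p = 17.0 × 1/2.499 = 6.80 cfs.

U_p ≈ 6.80 cfs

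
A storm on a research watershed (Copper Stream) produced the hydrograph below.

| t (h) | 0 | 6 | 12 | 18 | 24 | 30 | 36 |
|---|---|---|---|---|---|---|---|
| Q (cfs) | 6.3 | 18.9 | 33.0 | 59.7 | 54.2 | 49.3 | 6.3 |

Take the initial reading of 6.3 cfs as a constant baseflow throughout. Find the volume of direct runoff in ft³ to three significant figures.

V ≈ 3.97 × 10^6 ft³

Direct-runoff ordinates (Q − Q_b): 0.0, 12.6, 26.7, 53.4, 47.9, 43.0, 0.0 cfs.
ΣQ_DR = 183.6 cfs.
With Δt = 6 h = 21600 s, V = ΣQ_DR · Δt = 183.6 × 21600 = 3.97 × 10^6 ft³.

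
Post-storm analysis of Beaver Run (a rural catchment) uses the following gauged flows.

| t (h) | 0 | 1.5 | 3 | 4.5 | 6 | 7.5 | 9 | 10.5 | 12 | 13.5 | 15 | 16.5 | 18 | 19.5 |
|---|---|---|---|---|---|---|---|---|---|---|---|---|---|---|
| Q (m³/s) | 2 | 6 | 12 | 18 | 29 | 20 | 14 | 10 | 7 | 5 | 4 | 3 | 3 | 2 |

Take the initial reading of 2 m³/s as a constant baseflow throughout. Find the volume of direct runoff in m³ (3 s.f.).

V ≈ 5.78 × 10^5 m³

Direct-runoff ordinates (Q − Q_b): 0.0, 4.0, 10.0, 16.0, 27.0, 18.0, 12.0, 8.0, 5.0, 3.0, 2.0, 1.0, 1.0, 0.0 m³/s.
ΣQ_DR = 107.0 m³/s.
With Δt = 1.5 h = 5400 s, V = ΣQ_DR · Δt = 107.0 × 5400 = 5.78 × 10^5 m³.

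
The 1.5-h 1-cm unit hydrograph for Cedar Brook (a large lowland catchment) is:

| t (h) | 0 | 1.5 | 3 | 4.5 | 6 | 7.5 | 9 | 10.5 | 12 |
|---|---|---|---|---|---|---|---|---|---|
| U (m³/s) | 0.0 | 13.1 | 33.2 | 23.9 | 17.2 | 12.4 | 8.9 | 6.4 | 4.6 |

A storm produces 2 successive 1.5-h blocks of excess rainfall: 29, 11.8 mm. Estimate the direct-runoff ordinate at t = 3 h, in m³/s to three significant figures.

By discrete convolution, Q_j = Σ (P_i / 10 mm) · U_{j−i}.
At t = 3 h (j=2): Q = (29/10)·33.2 + (11.8/10)·13.1 = 112 m³/s.

Q ≈ 112 m³/s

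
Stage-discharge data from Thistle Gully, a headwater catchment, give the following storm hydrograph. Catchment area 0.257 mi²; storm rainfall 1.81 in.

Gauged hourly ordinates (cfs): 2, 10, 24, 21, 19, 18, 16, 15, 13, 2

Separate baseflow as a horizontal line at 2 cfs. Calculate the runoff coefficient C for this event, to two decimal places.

ΣQ_DR = 120.0 cfs; V = ΣQ_DR·Δt = 4.320 × 10^5 ft³.
Runoff depth d = V / A = 0.7235 in.
C = d / P = 0.7235 / 1.81 = 0.40.

C ≈ 0.40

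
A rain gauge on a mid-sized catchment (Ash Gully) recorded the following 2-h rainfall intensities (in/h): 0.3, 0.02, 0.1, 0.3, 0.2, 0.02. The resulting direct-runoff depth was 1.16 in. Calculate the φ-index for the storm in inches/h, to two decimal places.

Only the 4 blocks with intensity above φ contribute runoff: 0.3, 0.1, 0.3, 0.2 in/h.
Σ(I−φ)·Δt = d  ⇒  (0.3+0.1+0.3+0.2 − 4φ)·2 = 1.16
φ = (0.9000 − 1.16/2) / 4 = 0.08 in/h.

φ ≈ 0.08 in/h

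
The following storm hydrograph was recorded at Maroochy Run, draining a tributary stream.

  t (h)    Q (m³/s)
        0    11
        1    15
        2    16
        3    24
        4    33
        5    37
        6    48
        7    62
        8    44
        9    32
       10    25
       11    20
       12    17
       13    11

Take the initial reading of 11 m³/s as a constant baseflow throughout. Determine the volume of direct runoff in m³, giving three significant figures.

Direct-runoff ordinates (Q − Q_b): 0.0, 4.0, 5.0, 13.0, 22.0, 26.0, 37.0, 51.0, 33.0, 21.0, 14.0, 9.0, 6.0, 0.0 m³/s.
ΣQ_DR = 241.0 m³/s.
With Δt = 1 h = 3600 s, V = ΣQ_DR · Δt = 241.0 × 3600 = 8.68 × 10^5 m³.

V ≈ 8.68 × 10^5 m³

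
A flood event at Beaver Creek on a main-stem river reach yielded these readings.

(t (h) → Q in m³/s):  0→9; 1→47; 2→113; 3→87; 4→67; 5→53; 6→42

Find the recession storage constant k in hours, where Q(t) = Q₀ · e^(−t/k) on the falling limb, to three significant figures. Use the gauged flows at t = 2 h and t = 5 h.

k ≈ 3.96 h

On the falling limb, Q drops from 113 to 53 m³/s between t = 2 h and t = 5 h (Δt = 3 h).
k = −Δt / ln(Q₂/Q₁) = −3 / ln(53/113) = 3.96 h.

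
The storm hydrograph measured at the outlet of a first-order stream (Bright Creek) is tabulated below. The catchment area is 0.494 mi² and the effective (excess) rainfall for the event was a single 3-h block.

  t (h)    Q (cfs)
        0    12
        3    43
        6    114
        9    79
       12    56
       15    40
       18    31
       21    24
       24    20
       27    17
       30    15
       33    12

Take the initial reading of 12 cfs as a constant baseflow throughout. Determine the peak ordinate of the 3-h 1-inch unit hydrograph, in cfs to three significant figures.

U_p ≈ 34.0 cfs

Direct runoff: 0.0, 31.0, 102.0, 67.0, 44.0, 28.0, 19.0, 12.0, 8.0, 5.0, 3.0, 0.0 cfs; ΣQ_DR = 319.0 cfs, peak = 102.0 cfs.
Runoff depth d = ΣQ_DR·Δt / A = 319.0 × 10800 / (0.494 mi²) = 3.002 in.
The 1-inch UH is the DRH scaled by (1 in)/d, so U_p = 102.0 × 1/3.002 = 34.0 cfs.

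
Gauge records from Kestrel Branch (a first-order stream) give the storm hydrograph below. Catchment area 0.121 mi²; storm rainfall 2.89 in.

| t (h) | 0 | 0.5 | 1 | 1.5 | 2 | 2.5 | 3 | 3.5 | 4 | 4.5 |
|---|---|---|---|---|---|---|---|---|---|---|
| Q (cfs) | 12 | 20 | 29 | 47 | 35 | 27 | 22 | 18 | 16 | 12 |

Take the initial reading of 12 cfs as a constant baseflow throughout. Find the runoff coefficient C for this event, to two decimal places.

ΣQ_DR = 118.0 cfs; V = ΣQ_DR·Δt = 2.124 × 10^5 ft³.
Runoff depth d = V / A = 0.7556 in.
C = d / P = 0.7556 / 2.89 = 0.26.

C ≈ 0.26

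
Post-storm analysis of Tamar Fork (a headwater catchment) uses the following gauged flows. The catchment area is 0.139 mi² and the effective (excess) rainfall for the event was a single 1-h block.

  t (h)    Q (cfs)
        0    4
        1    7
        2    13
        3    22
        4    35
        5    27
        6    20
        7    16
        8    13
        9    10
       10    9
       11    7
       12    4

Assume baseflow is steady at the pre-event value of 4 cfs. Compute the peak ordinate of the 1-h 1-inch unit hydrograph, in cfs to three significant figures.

Direct runoff: 0.0, 3.0, 9.0, 18.0, 31.0, 23.0, 16.0, 12.0, 9.0, 6.0, 5.0, 3.0, 0.0 cfs; ΣQ_DR = 135.0 cfs, peak = 31.0 cfs.
Runoff depth d = ΣQ_DR·Δt / A = 135.0 × 3600 / (0.139 mi²) = 1.505 in.
The 1-inch UH is the DRH scaled by (1 in)/d, so U_p = 31.0 × 1/1.505 = 20.6 cfs.

U_p ≈ 20.6 cfs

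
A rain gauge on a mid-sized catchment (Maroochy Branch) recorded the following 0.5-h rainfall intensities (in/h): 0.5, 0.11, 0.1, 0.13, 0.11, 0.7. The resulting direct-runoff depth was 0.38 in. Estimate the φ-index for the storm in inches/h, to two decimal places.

φ ≈ 0.22 in/h

Only the 2 blocks with intensity above φ contribute runoff: 0.5, 0.7 in/h.
Σ(I−φ)·Δt = d  ⇒  (0.5+0.7 − 2φ)·0.5 = 0.38
φ = (1.200 − 0.38/0.5) / 2 = 0.22 in/h.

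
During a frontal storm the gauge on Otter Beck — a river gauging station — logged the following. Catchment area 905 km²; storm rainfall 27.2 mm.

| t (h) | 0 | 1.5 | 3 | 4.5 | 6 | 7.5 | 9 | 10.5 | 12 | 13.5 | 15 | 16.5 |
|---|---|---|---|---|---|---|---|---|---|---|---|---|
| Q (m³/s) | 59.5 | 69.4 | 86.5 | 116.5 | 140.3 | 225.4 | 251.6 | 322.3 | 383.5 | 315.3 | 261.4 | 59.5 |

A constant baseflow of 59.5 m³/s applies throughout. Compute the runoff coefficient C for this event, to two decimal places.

ΣQ_DR = 1577 m³/s; V = ΣQ_DR·Δt = 8.517 × 10^6 m³.
Runoff depth d = V / A = 9.411 mm.
C = d / P = 9.411 / 27.2 = 0.35.

C ≈ 0.35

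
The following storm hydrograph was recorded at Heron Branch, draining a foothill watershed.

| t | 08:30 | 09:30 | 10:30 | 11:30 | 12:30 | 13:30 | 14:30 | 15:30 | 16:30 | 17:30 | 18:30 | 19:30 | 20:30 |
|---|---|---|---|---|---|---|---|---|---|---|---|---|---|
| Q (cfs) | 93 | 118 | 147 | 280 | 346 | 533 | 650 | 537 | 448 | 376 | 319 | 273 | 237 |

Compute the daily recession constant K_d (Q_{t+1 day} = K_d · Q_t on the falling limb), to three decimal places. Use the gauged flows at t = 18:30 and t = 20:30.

Between t = 18:30 and t = 20:30 the flow falls from 319 to 237 cfs over 2×1 h = 2 h.
Per-interval ratio K = (237/319)^(1/2) = 0.8619; K_d = K^(24/1) = 0.028.

K_d ≈ 0.028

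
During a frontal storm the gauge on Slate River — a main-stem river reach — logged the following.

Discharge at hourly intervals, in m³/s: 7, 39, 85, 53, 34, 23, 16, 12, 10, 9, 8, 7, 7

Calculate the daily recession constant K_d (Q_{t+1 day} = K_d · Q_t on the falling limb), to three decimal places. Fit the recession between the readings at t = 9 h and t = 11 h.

K_d ≈ 0.049

Between t = 9 h and t = 11 h the flow falls from 9 to 7 m³/s over 2×1 h = 2 h.
Per-interval ratio K = (7/9)^(1/2) = 0.8819; K_d = K^(24/1) = 0.049.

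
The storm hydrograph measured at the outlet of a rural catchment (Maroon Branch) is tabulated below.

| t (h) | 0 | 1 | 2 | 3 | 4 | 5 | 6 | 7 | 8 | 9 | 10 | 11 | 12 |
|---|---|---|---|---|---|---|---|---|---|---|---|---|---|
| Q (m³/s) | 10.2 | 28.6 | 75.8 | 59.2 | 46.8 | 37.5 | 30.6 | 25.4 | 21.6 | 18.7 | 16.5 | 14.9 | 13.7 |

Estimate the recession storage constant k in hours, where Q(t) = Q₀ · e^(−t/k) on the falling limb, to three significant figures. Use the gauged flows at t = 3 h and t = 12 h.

k ≈ 6.15 h

On the falling limb, Q drops from 59.2 to 13.7 m³/s between t = 3 h and t = 12 h (Δt = 9 h).
k = −Δt / ln(Q₂/Q₁) = −9 / ln(13.7/59.2) = 6.15 h.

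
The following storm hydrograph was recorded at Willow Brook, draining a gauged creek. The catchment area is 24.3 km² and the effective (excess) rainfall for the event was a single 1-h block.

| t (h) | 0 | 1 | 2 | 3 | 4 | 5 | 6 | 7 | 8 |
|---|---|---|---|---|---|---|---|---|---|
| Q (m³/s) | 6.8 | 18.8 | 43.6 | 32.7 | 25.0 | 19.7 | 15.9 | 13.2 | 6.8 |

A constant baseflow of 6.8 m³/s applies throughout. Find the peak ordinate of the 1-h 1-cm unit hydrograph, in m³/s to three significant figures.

Direct runoff: 0.0, 12.0, 36.8, 25.9, 18.2, 12.9, 9.1, 6.4, 0.0 m³/s; ΣQ_DR = 121.3 m³/s, peak = 36.8 m³/s.
Runoff depth d = ΣQ_DR·Δt / A = 121.3 × 3600 / (24.3 km²) = 17.97 mm.
The 1-cm UH is the DRH scaled by (10 mm)/d, so U_p = 36.8 × 10/17.97 = 20.5 m³/s.

U_p ≈ 20.5 m³/s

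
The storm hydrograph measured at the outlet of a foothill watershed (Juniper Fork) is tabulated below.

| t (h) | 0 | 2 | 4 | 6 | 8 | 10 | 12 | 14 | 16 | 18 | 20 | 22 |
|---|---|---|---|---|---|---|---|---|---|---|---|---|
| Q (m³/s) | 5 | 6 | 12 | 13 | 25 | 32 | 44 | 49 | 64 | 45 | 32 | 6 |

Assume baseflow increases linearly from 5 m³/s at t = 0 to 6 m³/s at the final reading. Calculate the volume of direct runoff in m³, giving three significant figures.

V ≈ 1.92 × 10^6 m³

Direct-runoff ordinates (Q − Q_b): 0.00, 0.91, 6.82, 7.73, 19.64, 26.55, 38.45, 43.36, 58.27, 39.18, 26.09, 0.00 m³/s.
ΣQ_DR = 267.0 m³/s.
With Δt = 2 h = 7200 s, V = ΣQ_DR · Δt = 267.0 × 7200 = 1.92 × 10^6 m³.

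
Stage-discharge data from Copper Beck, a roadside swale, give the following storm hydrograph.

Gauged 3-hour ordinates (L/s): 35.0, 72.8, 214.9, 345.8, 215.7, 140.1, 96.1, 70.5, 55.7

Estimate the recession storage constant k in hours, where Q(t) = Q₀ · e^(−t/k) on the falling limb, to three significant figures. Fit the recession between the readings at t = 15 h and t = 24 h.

k ≈ 9.76 h

On the falling limb, Q drops from 140.1 to 55.7 L/s between t = 15 h and t = 24 h (Δt = 9 h).
k = −Δt / ln(Q₂/Q₁) = −9 / ln(55.7/140.1) = 9.76 h.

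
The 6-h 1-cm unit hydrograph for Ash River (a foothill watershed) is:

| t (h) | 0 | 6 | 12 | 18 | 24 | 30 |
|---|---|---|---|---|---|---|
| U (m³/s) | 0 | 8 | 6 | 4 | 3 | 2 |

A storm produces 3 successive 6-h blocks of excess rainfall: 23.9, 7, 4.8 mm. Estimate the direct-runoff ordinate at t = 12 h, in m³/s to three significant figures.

Q ≈ 19.9 m³/s

By discrete convolution, Q_j = Σ (P_i / 10 mm) · U_{j−i}.
At t = 12 h (j=2): Q = (23.9/10)·6 + (7/10)·8 + (4.8/10)·0 = 19.9 m³/s.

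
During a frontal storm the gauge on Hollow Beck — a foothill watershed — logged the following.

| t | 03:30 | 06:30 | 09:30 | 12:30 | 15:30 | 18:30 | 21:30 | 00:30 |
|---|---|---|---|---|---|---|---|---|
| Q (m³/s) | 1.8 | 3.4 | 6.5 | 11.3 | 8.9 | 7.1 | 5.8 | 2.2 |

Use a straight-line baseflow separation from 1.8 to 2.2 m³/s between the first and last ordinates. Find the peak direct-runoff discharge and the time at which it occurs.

Subtracting baseflow gives direct-runoff ordinates: 0.00, 1.54, 4.59, 9.33, 6.87, 5.01, 3.66, 0.00 m³/s.
The maximum is 9.33 m³/s, occurring at the reading for t = 12:30.

Q_p = 9.33 m³/s at t = 12:30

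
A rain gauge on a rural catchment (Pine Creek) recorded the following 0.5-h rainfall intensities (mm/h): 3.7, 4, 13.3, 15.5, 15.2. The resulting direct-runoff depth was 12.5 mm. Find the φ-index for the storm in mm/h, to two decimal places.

φ ≈ 6.33 mm/h

Only the 3 blocks with intensity above φ contribute runoff: 13.3, 15.5, 15.2 mm/h.
Σ(I−φ)·Δt = d  ⇒  (13.3+15.5+15.2 − 3φ)·0.5 = 12.5
φ = (44.00 − 12.5/0.5) / 3 = 6.33 mm/h.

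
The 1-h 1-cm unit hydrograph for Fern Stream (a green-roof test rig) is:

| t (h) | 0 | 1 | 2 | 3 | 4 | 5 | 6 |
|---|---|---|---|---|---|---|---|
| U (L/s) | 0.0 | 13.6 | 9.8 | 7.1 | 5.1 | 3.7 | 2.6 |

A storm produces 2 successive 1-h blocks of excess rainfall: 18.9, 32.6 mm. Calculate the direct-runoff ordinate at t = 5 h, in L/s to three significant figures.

Q ≈ 23.6 L/s

By discrete convolution, Q_j = Σ (P_i / 10 mm) · U_{j−i}.
At t = 5 h (j=5): Q = (18.9/10)·3.7 + (32.6/10)·5.1 = 23.6 L/s.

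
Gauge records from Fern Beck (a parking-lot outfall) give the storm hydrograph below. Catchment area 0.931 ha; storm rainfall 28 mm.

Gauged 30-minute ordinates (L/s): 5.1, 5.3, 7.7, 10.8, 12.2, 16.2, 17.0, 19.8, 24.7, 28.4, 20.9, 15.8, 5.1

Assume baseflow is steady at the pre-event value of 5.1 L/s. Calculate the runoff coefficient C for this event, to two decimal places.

ΣQ_DR = 122.7 L/s; V = ΣQ_DR·Δt = 2.209 × 10^5 L.
Runoff depth d = V / A = 23.72 mm.
C = d / P = 23.72 / 28 = 0.85.

C ≈ 0.85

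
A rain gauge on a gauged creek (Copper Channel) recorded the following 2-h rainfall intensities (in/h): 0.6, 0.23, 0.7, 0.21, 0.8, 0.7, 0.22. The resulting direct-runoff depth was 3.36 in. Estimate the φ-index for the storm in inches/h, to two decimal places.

φ ≈ 0.28 in/h

Only the 4 blocks with intensity above φ contribute runoff: 0.6, 0.7, 0.8, 0.7 in/h.
Σ(I−φ)·Δt = d  ⇒  (0.6+0.7+0.8+0.7 − 4φ)·2 = 3.36
φ = (2.800 − 3.36/2) / 4 = 0.28 in/h.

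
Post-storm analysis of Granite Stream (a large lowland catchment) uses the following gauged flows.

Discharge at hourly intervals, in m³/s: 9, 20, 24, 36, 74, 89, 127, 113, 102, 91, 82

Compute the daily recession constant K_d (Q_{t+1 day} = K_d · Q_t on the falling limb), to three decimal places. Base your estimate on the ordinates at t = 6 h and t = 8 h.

Between t = 6 h and t = 8 h the flow falls from 127 to 102 m³/s over 2×1 h = 2 h.
Per-interval ratio K = (102/127)^(1/2) = 0.8962; K_d = K^(24/1) = 0.072.

K_d ≈ 0.072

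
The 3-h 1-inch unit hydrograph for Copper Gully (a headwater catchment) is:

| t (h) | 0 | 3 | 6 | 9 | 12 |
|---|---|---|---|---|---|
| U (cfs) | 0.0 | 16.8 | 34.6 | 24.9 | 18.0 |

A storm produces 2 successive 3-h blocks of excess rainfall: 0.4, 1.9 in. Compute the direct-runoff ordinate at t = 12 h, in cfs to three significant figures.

By discrete convolution, Q_j = Σ (P_i / 1 in) · U_{j−i}.
At t = 12 h (j=4): Q = (0.4/1)·18.0 + (1.9/1)·24.9 = 54.5 cfs.

Q ≈ 54.5 cfs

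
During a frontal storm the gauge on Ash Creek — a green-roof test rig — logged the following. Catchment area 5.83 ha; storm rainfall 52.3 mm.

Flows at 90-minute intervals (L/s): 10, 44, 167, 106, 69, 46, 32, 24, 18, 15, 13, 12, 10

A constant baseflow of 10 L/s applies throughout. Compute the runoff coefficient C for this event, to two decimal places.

C ≈ 0.77

ΣQ_DR = 436.0 L/s; V = ΣQ_DR·Δt = 2.354 × 10^6 L.
Runoff depth d = V / A = 40.38 mm.
C = d / P = 40.38 / 52.3 = 0.77.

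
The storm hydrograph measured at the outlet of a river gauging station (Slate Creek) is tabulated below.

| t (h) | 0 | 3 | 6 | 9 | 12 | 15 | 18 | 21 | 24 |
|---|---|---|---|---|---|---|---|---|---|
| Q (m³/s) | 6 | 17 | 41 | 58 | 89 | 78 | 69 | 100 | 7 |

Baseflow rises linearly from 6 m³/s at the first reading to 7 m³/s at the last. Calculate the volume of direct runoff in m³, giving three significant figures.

V ≈ 4.39 × 10^6 m³

Direct-runoff ordinates (Q − Q_b): 0.00, 10.88, 34.75, 51.62, 82.50, 71.38, 62.25, 93.12, 0.00 m³/s.
ΣQ_DR = 406.5 m³/s.
With Δt = 3 h = 10800 s, V = ΣQ_DR · Δt = 406.5 × 10800 = 4.39 × 10^6 m³.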